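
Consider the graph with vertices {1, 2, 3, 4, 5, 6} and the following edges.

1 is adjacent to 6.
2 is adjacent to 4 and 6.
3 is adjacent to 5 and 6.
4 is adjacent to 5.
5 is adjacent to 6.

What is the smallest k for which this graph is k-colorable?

3

3, 5, 6 are mutually adjacent, so at least 3 colors are needed.
3 colors suffice: color red → {4, 6}; color blue → {1, 2, 5}; color green → {3}. Each edge has distinct colors on its endpoints.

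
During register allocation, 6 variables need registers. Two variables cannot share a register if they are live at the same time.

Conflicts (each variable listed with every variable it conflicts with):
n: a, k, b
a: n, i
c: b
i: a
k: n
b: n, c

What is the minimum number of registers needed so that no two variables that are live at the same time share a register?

2

n and b conflict, so at least 2 registers are needed.
A valid assignment using 2 registers: n=1, a=2, c=1, i=1, k=2, b=2. Each listed conflict is separated.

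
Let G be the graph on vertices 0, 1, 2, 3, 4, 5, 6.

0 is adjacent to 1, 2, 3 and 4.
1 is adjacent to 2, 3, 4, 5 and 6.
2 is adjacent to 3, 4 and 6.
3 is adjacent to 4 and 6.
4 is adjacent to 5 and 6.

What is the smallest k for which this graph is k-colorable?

0, 1, 2, 3, 4 form a clique, so at least 5 colors are needed.
5 colors suffice: 0=e, 1=a, 2=c, 3=d, 4=b, 5=c, 6=e. Each edge has distinct colors on its endpoints.

5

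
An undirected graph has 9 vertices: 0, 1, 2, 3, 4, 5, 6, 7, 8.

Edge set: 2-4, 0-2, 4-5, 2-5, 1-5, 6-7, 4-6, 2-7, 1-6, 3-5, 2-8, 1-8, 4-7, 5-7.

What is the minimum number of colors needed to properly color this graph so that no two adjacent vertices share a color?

4

2, 4, 5, 7 are pairwise adjacent (a clique of size 4), so at least 4 colors are needed.
One proper 4-coloring: 0=blue, 1=green, 2=red, 3=red, 4=green, 5=blue, 6=red, 7=yellow, 8=blue. No two adjacent vertices share a color.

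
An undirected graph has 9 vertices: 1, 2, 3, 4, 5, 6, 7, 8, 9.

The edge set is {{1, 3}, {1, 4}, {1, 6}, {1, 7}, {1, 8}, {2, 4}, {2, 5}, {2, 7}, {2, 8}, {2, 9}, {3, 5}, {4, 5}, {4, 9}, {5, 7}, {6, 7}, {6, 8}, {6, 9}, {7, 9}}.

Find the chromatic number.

3

2, 5, 7 are pairwise adjacent, so at least 3 colors are needed.
One proper 3-coloring: 1=c, 2=b, 3=a, 4=a, 5=c, 6=b, 7=a, 8=a, 9=c. Every edge joins two different colors.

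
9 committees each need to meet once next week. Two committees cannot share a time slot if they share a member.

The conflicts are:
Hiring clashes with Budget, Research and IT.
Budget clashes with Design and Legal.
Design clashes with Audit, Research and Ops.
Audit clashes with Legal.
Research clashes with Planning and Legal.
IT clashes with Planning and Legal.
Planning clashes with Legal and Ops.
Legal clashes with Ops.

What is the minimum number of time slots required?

3

Planning, Legal, Ops pairwise conflict, so at least 3 time slots are needed.
3 time slots suffice: Hiring=1, Budget=2, Design=1, Audit=2, Research=2, IT=2, Planning=3, Legal=1, Ops=2. Every pair that conflicts lands in different time slots.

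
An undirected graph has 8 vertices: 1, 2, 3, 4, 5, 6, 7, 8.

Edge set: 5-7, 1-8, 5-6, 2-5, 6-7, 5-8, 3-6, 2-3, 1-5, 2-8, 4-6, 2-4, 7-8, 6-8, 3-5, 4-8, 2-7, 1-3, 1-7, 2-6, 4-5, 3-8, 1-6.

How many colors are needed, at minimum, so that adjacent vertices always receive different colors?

5

2, 4, 5, 6, 8 form a clique, so at least 5 colors are needed.
5 colors suffice: color a → {6}; color b → {8}; color c → {5}; color d → {1, 2}; color e → {3, 4, 7}. No two adjacent vertices share a color.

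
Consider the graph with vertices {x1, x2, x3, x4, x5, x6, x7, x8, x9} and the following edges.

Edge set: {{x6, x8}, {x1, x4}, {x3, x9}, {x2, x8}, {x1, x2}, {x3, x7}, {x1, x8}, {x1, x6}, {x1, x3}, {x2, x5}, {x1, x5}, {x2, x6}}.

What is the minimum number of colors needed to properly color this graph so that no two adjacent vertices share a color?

x1, x2, x6, x8 are mutually adjacent (a clique of size 4), so at least 4 colors are needed.
One proper 4-coloring: x1=1, x2=2, x3=2, x4=2, x5=3, x6=4, x7=1, x8=3, x9=1. No two adjacent vertices share a color.

4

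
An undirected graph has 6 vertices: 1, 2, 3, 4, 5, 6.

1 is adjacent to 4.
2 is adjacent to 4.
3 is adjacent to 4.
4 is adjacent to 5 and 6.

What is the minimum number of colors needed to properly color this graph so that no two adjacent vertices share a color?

2

2 and 4 are adjacent, so at least 2 colors are needed.
2 colors suffice: color a → {4}; color b → {1, 2, 3, 5, 6}. Every edge joins two different colors.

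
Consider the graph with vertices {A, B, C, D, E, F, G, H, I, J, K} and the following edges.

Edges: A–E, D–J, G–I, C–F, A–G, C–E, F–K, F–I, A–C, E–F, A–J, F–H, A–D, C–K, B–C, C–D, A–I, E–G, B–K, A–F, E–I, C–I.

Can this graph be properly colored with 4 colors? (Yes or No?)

No

A, C, E, F, I are pairwise adjacent (a clique of size 5), so at least 5 colors are needed.
So 4 colors are not enough.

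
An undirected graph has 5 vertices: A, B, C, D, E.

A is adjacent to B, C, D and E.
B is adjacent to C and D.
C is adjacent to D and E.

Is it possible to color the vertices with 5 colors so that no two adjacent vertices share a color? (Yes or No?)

Yes

The chromatic number is 4. A, B, C, D are pairwise adjacent (a clique of size 4), so at least 4 colors are needed.
4 colors suffice: color 1 → {A}; color 2 → {C}; color 3 → {D, E}; color 4 → {B}.
Since 5 ≥ 4, a proper 5-coloring certainly exists.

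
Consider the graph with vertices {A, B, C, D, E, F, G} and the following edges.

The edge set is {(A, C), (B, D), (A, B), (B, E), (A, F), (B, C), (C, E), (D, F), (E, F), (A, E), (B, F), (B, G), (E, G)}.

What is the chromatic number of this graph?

4

A, B, C, E form a clique, so at least 4 colors are needed.
4 colors suffice: color 1 → {B}; color 2 → {D, E}; color 3 → {C, F, G}; color 4 → {A}. No two adjacent vertices share a color.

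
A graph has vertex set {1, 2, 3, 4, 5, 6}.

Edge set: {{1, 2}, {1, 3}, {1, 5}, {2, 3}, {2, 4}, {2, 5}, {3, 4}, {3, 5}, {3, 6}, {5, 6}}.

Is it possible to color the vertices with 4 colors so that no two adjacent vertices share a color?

The chromatic number is 4. 1, 2, 3, 5 are pairwise adjacent (a clique of size 4), so at least 4 colors are needed.
A valid assignment using 4 colors: 1=d, 2=c, 3=a, 4=b, 5=b, 6=c.
That is already a proper 4-coloring.

Yes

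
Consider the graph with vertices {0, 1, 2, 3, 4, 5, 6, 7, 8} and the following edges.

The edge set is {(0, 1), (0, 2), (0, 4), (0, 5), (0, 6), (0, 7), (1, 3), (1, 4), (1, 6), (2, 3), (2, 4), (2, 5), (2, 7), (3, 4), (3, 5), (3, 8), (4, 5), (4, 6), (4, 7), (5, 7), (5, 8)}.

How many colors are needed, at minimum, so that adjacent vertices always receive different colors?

5

0, 2, 4, 5, 7 are mutually adjacent (a clique of size 5), so at least 5 colors are needed.
5 colors suffice: color red → {4, 8}; color blue → {1, 5}; color green → {0, 3}; color yellow → {2, 6}; color purple → {7}. No two adjacent vertices share a color.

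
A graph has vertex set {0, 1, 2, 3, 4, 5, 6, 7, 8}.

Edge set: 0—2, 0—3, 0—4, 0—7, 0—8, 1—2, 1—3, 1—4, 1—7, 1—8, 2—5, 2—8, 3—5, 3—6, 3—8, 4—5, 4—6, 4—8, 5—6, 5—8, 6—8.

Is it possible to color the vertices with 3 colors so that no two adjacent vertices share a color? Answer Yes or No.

4, 5, 6, 8 form a clique, so at least 4 colors are needed.
So 3 colors are not enough.

No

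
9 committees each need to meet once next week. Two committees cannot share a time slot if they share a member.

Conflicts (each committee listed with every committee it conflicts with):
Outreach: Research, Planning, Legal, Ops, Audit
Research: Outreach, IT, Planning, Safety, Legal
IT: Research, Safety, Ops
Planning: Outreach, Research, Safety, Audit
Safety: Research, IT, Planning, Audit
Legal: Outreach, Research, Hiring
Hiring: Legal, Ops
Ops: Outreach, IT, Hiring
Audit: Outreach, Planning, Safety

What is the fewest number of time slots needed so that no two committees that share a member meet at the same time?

3

Outreach, Research, Legal are mutually in conflict, so at least 3 time slots are needed.
3 time slots suffice: Outreach=1, Research=2, IT=3, Planning=3, Safety=1, Legal=3, Hiring=1, Ops=2, Audit=2. No two conflicting committees share a time slot.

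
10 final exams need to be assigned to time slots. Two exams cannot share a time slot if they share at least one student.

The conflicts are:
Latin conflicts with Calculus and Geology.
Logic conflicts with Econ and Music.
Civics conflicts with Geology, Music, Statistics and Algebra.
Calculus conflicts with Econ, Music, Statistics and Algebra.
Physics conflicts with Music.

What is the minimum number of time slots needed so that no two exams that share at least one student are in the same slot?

The cycle Latin-Calculus-Music-Civics-Geology-Latin has odd length 5, so it cannot be 2-colored; at least 3 time slots are needed.
3 time slots suffice: time slot 1 → {Logic, Civics, Calculus, Physics}; time slot 2 → {Geology, Econ, Music, Statistics, Algebra}; time slot 3 → {Latin}. Every pair that conflicts lands in different time slots.

3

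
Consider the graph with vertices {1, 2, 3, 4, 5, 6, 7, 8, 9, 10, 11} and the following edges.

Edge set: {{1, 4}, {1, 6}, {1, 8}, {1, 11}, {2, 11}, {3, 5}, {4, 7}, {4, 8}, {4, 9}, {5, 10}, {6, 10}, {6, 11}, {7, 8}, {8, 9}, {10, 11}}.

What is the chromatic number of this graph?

4, 8, 9 are pairwise adjacent, so at least 3 colors are needed.
One proper 3-coloring: 1=green, 2=blue, 3=blue, 4=blue, 5=red, 6=blue, 7=green, 8=red, 9=green, 10=green, 11=red. Each edge has distinct colors on its endpoints.

3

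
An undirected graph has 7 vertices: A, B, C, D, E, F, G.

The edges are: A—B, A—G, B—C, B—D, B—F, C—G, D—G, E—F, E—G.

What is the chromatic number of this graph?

3

The cycle D-B-F-E-G-D has odd length 5, so it cannot be 2-colored; at least 3 colors are needed.
3 colors suffice: color 1 → {B, G}; color 2 → {A, C, D, F}; color 3 → {E}. Each edge has distinct colors on its endpoints.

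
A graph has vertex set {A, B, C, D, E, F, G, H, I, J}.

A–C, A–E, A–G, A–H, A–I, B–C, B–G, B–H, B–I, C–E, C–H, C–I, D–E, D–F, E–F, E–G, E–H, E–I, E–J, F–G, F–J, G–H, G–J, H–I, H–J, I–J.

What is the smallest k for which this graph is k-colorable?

A, C, E, H, I are mutually adjacent (a clique of size 5), so at least 5 colors are needed.
5 colors suffice: color 1 → {B, E}; color 2 → {F, H}; color 3 → {D, G, I}; color 4 → {A, J}; color 5 → {C}. No two adjacent vertices share a color.

5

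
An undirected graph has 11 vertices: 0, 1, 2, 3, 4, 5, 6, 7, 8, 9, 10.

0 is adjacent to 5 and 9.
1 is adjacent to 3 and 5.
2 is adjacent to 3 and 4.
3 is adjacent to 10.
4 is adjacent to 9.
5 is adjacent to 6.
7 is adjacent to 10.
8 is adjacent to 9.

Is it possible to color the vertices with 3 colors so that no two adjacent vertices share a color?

Yes

The chromatic number is 3. The cycle 4-2-3-1-5-0-9-4 has odd length 7, so it cannot be 2-colored; at least 3 colors are needed.
3 colors suffice: color red → {3, 5, 7, 9}; color blue → {0, 1, 2, 6, 8, 10}; color green → {4}.
That is already a proper 3-coloring.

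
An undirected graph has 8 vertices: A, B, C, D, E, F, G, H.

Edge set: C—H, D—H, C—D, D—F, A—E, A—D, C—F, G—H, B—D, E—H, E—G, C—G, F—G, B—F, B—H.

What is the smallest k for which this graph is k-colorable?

3

C, F, G are mutually adjacent, so at least 3 colors are needed.
3 colors suffice: color 1 → {A, F, H}; color 2 → {D, G}; color 3 → {B, C, E}. Each edge has distinct colors on its endpoints.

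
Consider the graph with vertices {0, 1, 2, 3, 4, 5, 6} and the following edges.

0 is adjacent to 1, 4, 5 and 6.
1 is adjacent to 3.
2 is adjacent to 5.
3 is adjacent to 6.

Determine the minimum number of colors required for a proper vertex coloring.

0 and 5 are adjacent, so at least 2 colors are needed.
A valid assignment using 2 colors: 0=a, 1=b, 2=a, 3=a, 4=b, 5=b, 6=b. Every edge joins two different colors.

2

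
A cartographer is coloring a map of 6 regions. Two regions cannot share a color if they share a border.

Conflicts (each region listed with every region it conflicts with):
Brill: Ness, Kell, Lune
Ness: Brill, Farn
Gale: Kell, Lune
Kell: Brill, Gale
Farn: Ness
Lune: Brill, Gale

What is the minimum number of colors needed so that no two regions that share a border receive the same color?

2

Brill and Lune conflict, so at least 2 colors are needed.
2 colors suffice: color 1 → {Brill, Gale, Farn}; color 2 → {Ness, Kell, Lune}. No two conflicting regions share a color.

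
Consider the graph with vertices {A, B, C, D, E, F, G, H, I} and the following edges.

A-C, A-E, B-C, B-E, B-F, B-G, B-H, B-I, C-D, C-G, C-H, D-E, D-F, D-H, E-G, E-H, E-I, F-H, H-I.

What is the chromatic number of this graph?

4

B, E, H, I are mutually adjacent (a clique of size 4), so at least 4 colors are needed.
One proper 4-coloring: A=1, B=2, C=3, D=2, E=3, F=3, G=1, H=1, I=4. Each edge has distinct colors on its endpoints.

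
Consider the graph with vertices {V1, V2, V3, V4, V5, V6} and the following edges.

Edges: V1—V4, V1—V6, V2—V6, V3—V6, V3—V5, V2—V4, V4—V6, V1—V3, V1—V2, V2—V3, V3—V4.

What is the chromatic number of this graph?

5

V1, V2, V3, V4, V6 form a clique, so at least 5 colors are needed.
5 colors suffice: V1=2, V2=5, V3=1, V4=3, V5=2, V6=4. Each edge has distinct colors on its endpoints.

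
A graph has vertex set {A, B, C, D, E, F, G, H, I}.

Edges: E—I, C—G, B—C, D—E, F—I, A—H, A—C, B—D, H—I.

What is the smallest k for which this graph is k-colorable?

The cycle C-B-D-E-I-H-A-C has odd length 7, so it cannot be 2-colored; at least 3 colors are needed.
3 colors suffice: color 1 → {C, D, I}; color 2 → {B, E, F, G, H}; color 3 → {A}. No two adjacent vertices share a color.

3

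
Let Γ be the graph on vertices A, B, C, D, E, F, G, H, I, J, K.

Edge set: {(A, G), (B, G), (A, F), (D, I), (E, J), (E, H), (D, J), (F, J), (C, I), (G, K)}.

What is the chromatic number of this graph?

C and I are adjacent, so at least 2 colors are needed.
2 colors suffice: color red → {C, D, E, F, G}; color blue → {A, B, H, I, J, K}. Every edge joins two different colors.

2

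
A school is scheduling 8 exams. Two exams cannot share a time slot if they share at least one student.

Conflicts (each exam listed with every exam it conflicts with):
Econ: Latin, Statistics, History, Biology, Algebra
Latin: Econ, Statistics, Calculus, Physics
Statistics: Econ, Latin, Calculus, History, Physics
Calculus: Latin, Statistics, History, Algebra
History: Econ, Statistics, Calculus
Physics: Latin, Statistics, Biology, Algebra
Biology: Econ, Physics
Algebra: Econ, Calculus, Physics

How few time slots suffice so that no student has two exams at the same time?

Latin, Statistics, Physics are mutually in conflict, so at least 3 time slots are needed.
3 time slots suffice: Econ=1, Latin=3, Statistics=2, Calculus=1, History=3, Physics=1, Biology=2, Algebra=2. Each listed conflict is separated.

3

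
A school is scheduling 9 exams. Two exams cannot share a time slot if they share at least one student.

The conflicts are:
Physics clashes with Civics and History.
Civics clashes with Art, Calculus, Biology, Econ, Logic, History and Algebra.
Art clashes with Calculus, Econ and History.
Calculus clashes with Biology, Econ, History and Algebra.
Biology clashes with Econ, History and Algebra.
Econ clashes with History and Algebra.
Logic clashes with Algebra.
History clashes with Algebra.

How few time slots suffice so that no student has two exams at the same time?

6

Civics, Calculus, Biology, Econ, History, Algebra are mutually in conflict, so at least 6 time slots are needed.
6 time slots suffice: time slot 1 → {Civics}; time slot 2 → {Logic, History}; time slot 3 → {Physics, Art, Algebra}; time slot 4 → {Calculus}; time slot 5 → {Econ}; time slot 6 → {Biology}. Every pair that conflicts lands in different time slots.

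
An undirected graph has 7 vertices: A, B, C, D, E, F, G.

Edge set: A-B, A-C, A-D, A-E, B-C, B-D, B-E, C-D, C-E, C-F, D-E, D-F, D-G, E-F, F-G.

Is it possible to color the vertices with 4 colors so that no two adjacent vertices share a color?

A, B, C, D, E are mutually adjacent (a clique of size 5), so at least 5 colors are needed.
So 4 colors are not enough.

No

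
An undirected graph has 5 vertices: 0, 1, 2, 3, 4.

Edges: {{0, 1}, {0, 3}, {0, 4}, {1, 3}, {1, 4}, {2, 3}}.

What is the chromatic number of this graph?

0, 1, 4 form a triangle, so at least 3 colors are needed.
3 colors suffice: 0=b, 1=a, 2=a, 3=c, 4=c. Every edge joins two different colors.

3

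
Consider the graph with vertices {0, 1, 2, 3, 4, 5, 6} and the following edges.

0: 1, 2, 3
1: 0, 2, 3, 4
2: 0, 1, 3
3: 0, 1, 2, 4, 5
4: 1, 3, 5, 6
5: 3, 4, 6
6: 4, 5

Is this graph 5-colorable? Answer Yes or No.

The chromatic number is 4. 0, 1, 2, 3 form a clique, so at least 4 colors are needed.
4 colors suffice: color red → {3, 6}; color blue → {1, 5}; color green → {0, 4}; color yellow → {2}.
Since 5 ≥ 4, a proper 5-coloring certainly exists.

Yes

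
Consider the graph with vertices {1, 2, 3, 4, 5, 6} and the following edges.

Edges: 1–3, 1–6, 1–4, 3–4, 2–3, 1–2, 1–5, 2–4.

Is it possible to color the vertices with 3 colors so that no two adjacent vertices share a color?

No

1, 2, 3, 4 are mutually adjacent (a clique of size 4), so at least 4 colors are needed.
So 3 colors are not enough.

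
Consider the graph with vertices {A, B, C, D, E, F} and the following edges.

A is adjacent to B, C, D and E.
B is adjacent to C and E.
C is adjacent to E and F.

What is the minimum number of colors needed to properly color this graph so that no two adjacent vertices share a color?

4

A, B, C, E are mutually adjacent (a clique of size 4), so at least 4 colors are needed.
4 colors suffice: color 1 → {C, D}; color 2 → {A, F}; color 3 → {B}; color 4 → {E}. Every edge joins two different colors.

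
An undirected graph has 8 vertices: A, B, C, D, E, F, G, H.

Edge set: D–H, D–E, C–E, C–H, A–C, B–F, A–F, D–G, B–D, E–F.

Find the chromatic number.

B and D are adjacent, so at least 2 colors are needed.
A valid assignment using 2 colors: A=blue, B=blue, C=red, D=red, E=blue, F=red, G=blue, H=blue. Each edge has distinct colors on its endpoints.

2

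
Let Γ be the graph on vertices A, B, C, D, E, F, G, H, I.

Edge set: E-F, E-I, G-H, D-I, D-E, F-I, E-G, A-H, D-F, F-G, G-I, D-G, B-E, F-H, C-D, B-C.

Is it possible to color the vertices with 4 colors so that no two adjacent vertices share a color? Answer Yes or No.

No

D, E, F, G, I form a clique, so at least 5 colors are needed.
So 4 colors are not enough.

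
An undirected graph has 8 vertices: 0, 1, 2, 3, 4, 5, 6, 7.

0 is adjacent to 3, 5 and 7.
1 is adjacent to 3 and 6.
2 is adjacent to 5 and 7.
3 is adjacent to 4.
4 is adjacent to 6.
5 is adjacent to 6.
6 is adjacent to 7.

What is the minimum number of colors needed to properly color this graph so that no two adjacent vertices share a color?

3

The cycle 6-5-0-3-1-6 has odd length 5, so it cannot be 2-colored; at least 3 colors are needed.
3 colors suffice: 0=a, 1=c, 2=a, 3=b, 4=c, 5=b, 6=a, 7=b. Each edge has distinct colors on its endpoints.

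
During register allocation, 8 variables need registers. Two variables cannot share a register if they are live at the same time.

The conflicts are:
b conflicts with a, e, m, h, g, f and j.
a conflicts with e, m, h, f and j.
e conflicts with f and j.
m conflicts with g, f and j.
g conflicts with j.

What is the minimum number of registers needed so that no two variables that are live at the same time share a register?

b, a, m, j pairwise conflict, so at least 4 registers are needed.
4 registers suffice: register 1 → {b}; register 2 → {a, g}; register 3 → {e, m, h}; register 4 → {f, j}. No two conflicting variables share a register.

4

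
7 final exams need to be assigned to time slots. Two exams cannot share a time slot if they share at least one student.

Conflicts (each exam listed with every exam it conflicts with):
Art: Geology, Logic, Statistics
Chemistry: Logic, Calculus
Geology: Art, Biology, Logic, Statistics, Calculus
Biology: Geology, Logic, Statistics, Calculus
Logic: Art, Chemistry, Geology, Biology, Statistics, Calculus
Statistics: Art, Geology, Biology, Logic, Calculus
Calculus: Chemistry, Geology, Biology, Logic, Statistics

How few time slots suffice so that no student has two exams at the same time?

5

Geology, Biology, Logic, Statistics, Calculus all conflict with each other, so at least 5 time slots are needed.
5 time slots suffice: time slot 1 → {Logic}; time slot 2 → {Chemistry, Statistics}; time slot 3 → {Geology}; time slot 4 → {Art, Calculus}; time slot 5 → {Biology}. Every pair that conflicts lands in different time slots.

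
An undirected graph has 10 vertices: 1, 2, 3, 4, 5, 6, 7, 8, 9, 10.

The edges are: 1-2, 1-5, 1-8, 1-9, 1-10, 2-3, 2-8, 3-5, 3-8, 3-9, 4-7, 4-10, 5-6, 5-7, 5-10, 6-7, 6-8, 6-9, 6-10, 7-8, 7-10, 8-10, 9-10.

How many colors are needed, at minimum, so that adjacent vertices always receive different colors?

6, 7, 8, 10 are pairwise adjacent (a clique of size 4), so at least 4 colors are needed.
One proper 4-coloring: 1=c, 2=d, 3=a, 4=b, 5=b, 6=c, 7=d, 8=b, 9=b, 10=a. Each edge has distinct colors on its endpoints.

4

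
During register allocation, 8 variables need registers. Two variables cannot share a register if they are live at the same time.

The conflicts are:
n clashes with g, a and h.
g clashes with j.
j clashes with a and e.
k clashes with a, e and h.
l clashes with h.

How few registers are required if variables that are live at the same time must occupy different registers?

2

l and h conflict, so at least 2 registers are needed.
A valid assignment using 2 registers: n=2, g=1, j=2, k=2, l=2, a=1, e=1, h=1. Every pair that conflicts lands in different registers.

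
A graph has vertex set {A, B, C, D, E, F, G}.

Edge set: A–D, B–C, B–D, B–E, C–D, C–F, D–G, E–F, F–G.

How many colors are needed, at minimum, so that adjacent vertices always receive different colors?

3

B, C, D are pairwise adjacent, so at least 3 colors are needed.
One proper 3-coloring: A=2, B=2, C=3, D=1, E=3, F=1, G=2. Every edge joins two different colors.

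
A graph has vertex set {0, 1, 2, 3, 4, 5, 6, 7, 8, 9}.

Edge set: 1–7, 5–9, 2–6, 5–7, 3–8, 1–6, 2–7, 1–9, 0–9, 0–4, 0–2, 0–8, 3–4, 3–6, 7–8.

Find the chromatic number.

The cycle 6-3-4-0-2-6 has odd length 5, so it cannot be 2-colored; at least 3 colors are needed.
3 colors suffice: color red → {0, 3, 7}; color blue → {1, 2, 4, 5, 8}; color green → {6, 9}. Every edge joins two different colors.

3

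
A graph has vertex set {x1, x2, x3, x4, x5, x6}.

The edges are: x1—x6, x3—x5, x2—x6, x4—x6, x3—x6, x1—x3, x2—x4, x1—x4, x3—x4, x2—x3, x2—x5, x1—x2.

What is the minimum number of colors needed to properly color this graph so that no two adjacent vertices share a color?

5

x1, x2, x3, x4, x6 form a clique, so at least 5 colors are needed.
5 colors suffice: color red → {x3}; color blue → {x2}; color green → {x1, x5}; color yellow → {x6}; color purple → {x4}. Every edge joins two different colors.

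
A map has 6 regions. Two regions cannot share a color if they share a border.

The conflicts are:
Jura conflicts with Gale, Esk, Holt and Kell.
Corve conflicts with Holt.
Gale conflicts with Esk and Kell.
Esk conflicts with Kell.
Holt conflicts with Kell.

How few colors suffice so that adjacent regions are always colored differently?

4

Jura, Gale, Esk, Kell pairwise conflict, so at least 4 colors are needed.
4 colors suffice: color 1 → {Corve, Kell}; color 2 → {Jura}; color 3 → {Gale, Holt}; color 4 → {Esk}. Every pair that conflicts lands in different colors.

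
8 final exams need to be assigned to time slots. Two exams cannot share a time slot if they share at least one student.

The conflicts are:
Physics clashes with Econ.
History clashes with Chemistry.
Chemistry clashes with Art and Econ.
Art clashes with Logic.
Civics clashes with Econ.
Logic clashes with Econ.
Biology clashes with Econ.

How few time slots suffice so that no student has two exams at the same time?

Biology and Econ conflict, so at least 2 time slots are needed.
2 time slots suffice: time slot 1 → {History, Art, Econ}; time slot 2 → {Physics, Chemistry, Civics, Logic, Biology}. No two conflicting exams share a time slot.

2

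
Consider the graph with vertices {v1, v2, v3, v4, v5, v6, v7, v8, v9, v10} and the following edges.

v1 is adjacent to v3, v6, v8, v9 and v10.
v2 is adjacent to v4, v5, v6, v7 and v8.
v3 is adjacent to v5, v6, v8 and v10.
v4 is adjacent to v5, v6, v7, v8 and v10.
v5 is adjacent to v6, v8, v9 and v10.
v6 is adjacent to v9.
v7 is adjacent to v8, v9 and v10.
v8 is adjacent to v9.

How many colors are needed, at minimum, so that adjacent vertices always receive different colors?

v2, v4, v7, v8 are pairwise adjacent (a clique of size 4), so at least 4 colors are needed.
4 colors suffice: color red → {v6, v8, v10}; color blue → {v1, v5, v7}; color green → {v3, v4, v9}; color yellow → {v2}. No two adjacent vertices share a color.

4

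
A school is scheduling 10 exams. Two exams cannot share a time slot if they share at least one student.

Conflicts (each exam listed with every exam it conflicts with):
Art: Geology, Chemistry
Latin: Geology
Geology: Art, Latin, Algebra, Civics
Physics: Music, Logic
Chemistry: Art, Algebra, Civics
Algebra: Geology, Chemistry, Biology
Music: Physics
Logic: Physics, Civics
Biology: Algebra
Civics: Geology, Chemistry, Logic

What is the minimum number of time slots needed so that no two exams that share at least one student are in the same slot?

Algebra and Biology conflict, so at least 2 time slots are needed.
2 time slots suffice: time slot 1 → {Geology, Chemistry, Music, Logic, Biology}; time slot 2 → {Art, Latin, Physics, Algebra, Civics}. Each listed conflict is separated.

2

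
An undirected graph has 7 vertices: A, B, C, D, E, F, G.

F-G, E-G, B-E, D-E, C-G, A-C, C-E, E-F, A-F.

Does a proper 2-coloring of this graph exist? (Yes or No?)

C, E, G are pairwise adjacent, so at least 3 colors are needed.
So 2 colors are not enough.

No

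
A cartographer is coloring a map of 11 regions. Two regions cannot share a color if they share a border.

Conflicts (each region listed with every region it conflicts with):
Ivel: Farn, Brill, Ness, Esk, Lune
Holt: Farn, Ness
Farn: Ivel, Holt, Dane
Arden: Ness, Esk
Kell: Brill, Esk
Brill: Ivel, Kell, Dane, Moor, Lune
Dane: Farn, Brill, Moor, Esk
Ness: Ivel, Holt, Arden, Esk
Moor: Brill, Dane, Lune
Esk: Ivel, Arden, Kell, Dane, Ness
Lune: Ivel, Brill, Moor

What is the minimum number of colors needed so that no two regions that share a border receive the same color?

Ivel, Brill, Lune pairwise conflict, so at least 3 colors are needed.
3 colors suffice: color 1 → {Ivel, Holt, Arden, Kell, Moor}; color 2 → {Farn, Brill, Esk}; color 3 → {Dane, Ness, Lune}. Each listed conflict is separated.

3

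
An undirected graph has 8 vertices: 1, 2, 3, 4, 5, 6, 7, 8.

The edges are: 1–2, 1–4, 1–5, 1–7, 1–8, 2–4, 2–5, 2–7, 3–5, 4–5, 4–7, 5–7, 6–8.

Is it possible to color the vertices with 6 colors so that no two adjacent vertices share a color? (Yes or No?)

Yes

The chromatic number is 5. 1, 2, 4, 5, 7 are mutually adjacent (a clique of size 5), so at least 5 colors are needed.
A valid assignment using 5 colors: 1=red, 2=yellow, 3=red, 4=purple, 5=blue, 6=red, 7=green, 8=blue.
Since 6 ≥ 5, a proper 6-coloring certainly exists.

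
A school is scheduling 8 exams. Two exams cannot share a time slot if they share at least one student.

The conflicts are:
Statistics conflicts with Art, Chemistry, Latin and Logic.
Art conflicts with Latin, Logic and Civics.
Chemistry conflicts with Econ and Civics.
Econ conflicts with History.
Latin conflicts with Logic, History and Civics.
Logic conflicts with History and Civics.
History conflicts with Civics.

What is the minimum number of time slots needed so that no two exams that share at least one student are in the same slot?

Latin, Logic, History, Civics all conflict with each other, so at least 4 time slots are needed.
4 time slots suffice: time slot 1 → {Chemistry, Logic}; time slot 2 → {Econ, Latin}; time slot 3 → {Statistics, Civics}; time slot 4 → {Art, History}. Each listed conflict is separated.

4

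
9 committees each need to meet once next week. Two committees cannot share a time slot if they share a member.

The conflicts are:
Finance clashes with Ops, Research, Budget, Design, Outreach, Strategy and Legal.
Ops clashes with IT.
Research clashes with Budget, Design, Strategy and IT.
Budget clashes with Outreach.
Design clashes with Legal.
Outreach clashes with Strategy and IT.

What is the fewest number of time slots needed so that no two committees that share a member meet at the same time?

Finance, Outreach, Strategy are mutually in conflict, so at least 3 time slots are needed.
3 time slots suffice: Finance=1, Ops=2, Research=2, Budget=3, Design=3, Outreach=2, Strategy=3, IT=1, Legal=2. Every pair that conflicts lands in different time slots.

3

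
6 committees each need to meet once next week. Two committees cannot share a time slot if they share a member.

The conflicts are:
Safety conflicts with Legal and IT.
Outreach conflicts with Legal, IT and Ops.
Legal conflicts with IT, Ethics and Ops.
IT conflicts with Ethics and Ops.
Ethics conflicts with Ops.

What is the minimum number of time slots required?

4

Legal, IT, Ethics, Ops all conflict with each other, so at least 4 time slots are needed.
4 time slots suffice: time slot 1 → {IT}; time slot 2 → {Legal}; time slot 3 → {Safety, Ops}; time slot 4 → {Outreach, Ethics}. No two conflicting committees share a time slot.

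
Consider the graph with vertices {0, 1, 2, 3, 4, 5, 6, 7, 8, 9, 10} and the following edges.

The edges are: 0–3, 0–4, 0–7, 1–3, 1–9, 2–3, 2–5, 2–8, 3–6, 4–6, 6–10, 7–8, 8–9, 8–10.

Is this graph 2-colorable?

No

The cycle 8-7-0-3-2-8 has odd length 5, so it cannot be 2-colored; at least 3 colors are needed.
So 2 colors are not enough.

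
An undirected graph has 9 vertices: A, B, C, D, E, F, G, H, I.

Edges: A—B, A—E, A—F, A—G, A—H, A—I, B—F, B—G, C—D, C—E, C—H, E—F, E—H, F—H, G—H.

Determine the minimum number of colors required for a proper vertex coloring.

A, E, F, H are pairwise adjacent (a clique of size 4), so at least 4 colors are needed.
4 colors suffice: color 1 → {A, C}; color 2 → {B, D, H, I}; color 3 → {F, G}; color 4 → {E}. Every edge joins two different colors.

4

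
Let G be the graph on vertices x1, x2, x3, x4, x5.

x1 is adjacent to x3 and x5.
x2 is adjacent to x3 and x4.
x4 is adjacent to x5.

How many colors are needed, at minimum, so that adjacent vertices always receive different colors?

The cycle x3-x1-x5-x4-x2-x3 has odd length 5, so it cannot be 2-colored; at least 3 colors are needed.
3 colors suffice: x1=2, x2=1, x3=3, x4=2, x5=1. Every edge joins two different colors.

3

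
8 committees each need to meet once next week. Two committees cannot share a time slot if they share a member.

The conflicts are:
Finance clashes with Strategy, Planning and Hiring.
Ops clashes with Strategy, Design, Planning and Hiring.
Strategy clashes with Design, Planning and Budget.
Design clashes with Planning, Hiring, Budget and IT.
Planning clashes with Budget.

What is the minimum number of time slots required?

Strategy, Design, Planning, Budget all conflict with each other, so at least 4 time slots are needed.
4 time slots suffice: Finance=1, Ops=4, Strategy=2, Design=1, Planning=3, Hiring=2, Budget=4, IT=2. Each listed conflict is separated.

4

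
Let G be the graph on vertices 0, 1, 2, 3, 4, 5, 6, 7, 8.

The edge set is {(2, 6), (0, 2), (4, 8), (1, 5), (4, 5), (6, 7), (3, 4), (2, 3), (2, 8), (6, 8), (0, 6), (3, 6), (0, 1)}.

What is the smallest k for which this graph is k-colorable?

3

2, 3, 6 form a triangle, so at least 3 colors are needed.
A valid assignment using 3 colors: 0=green, 1=red, 2=blue, 3=green, 4=red, 5=blue, 6=red, 7=blue, 8=green. Every edge joins two different colors.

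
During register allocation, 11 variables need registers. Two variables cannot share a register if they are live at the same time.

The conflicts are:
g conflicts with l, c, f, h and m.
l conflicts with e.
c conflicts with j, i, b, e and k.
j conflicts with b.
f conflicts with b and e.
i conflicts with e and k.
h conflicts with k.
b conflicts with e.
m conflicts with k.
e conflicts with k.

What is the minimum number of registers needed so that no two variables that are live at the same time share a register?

4

c, i, e, k pairwise conflict, so at least 4 registers are needed.
4 registers suffice: register 1 → {l, c, f, h, m}; register 2 → {g, j, e}; register 3 → {b, k}; register 4 → {i}. Each listed conflict is separated.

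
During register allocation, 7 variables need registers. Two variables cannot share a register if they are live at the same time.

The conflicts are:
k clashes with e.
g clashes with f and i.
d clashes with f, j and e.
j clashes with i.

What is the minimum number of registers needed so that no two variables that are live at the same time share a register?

The cycle i-g-f-d-j-i has odd length 5, so it cannot be 2-colored; at least 3 registers are needed.
Using 3 registers: k=1, g=1, d=1, f=2, j=2, e=2, i=3. Each listed conflict is separated.

3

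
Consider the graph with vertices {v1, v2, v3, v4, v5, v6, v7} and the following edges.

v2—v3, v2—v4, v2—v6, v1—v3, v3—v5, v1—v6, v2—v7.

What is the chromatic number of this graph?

v2 and v4 are adjacent, so at least 2 colors are needed.
2 colors suffice: color 1 → {v1, v2, v5}; color 2 → {v3, v4, v6, v7}. No two adjacent vertices share a color.

2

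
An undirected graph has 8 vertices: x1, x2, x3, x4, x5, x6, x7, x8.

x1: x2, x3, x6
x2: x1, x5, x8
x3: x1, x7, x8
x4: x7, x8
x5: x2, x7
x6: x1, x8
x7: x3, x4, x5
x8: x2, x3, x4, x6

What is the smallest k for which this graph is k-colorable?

The cycle x5-x2-x8-x3-x7-x5 has odd length 5, so it cannot be 2-colored; at least 3 colors are needed.
One proper 3-coloring: x1=red, x2=blue, x3=blue, x4=blue, x5=green, x6=blue, x7=red, x8=red. Every edge joins two different colors.

3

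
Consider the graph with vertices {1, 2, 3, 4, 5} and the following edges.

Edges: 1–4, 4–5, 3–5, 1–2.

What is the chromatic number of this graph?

2

1 and 2 are adjacent, so at least 2 colors are needed.
2 colors suffice: color a → {1, 5}; color b → {2, 3, 4}. Each edge has distinct colors on its endpoints.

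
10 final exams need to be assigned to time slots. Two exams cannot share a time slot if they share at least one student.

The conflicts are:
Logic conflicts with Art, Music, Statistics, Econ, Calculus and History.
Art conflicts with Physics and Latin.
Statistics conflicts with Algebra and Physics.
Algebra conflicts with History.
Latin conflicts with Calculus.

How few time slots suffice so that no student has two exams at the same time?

Art and Physics conflict, so at least 2 time slots are needed.
2 time slots suffice: time slot 1 → {Logic, Algebra, Physics, Latin}; time slot 2 → {Art, Music, Statistics, Econ, Calculus, History}. Each listed conflict is separated.

2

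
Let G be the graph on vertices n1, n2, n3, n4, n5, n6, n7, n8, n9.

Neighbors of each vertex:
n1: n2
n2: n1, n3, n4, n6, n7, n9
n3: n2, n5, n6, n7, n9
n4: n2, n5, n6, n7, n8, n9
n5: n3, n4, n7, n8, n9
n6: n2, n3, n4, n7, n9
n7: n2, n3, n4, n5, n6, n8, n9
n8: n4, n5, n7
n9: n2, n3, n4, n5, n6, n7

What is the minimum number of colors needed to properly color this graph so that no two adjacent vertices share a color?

n2, n4, n6, n7, n9 are pairwise adjacent (a clique of size 5), so at least 5 colors are needed.
5 colors suffice: n1=1, n2=4, n3=3, n4=3, n5=4, n6=5, n7=1, n8=2, n9=2. No two adjacent vertices share a color.

5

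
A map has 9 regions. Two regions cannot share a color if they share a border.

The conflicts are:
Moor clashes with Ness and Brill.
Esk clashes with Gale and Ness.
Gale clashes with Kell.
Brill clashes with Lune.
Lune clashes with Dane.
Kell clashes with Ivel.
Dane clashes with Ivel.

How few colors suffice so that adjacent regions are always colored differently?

3

The cycle Lune-Brill-Moor-Ness-Esk-Gale-Kell-Ivel-Dane-Lune has odd length 9, so it cannot be 2-colored; at least 3 colors are needed.
3 colors suffice: color 1 → {Moor, Esk, Lune, Ivel}; color 2 → {Ness, Brill, Kell, Dane}; color 3 → {Gale}. No two conflicting regions share a color.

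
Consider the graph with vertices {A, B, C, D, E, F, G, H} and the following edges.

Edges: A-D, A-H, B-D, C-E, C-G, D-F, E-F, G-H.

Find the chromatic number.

The cycle D-A-H-G-C-E-F-D has odd length 7, so it cannot be 2-colored; at least 3 colors are needed.
One proper 3-coloring: A=green, B=blue, C=blue, D=red, E=red, F=blue, G=red, H=blue. Each edge has distinct colors on its endpoints.

3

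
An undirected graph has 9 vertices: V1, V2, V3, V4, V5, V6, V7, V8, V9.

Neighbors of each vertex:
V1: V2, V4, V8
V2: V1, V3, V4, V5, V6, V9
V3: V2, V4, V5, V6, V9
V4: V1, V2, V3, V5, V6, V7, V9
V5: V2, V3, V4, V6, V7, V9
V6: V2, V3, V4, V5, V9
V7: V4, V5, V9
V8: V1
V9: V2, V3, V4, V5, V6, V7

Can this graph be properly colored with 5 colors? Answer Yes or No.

V2, V3, V4, V5, V6, V9 are pairwise adjacent (a clique of size 6), so at least 6 colors are needed.
So 5 colors are not enough.

No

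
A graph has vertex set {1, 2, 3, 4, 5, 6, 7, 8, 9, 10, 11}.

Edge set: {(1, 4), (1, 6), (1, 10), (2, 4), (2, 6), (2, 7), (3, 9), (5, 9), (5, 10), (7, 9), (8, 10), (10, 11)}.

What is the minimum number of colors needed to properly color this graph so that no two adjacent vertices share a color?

The cycle 9-7-2-4-1-10-5-9 has odd length 7, so it cannot be 2-colored; at least 3 colors are needed.
3 colors suffice: color red → {2, 9, 10}; color blue → {1, 3, 5, 7, 8, 11}; color green → {4, 6}. No two adjacent vertices share a color.

3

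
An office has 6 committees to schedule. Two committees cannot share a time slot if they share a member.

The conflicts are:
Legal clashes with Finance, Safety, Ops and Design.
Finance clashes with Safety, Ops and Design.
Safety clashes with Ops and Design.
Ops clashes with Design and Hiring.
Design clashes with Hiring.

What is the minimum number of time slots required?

Legal, Finance, Safety, Ops, Design all conflict with each other, so at least 5 time slots are needed.
Using 5 time slots: Legal=4, Finance=3, Safety=5, Ops=1, Design=2, Hiring=3. Every pair that conflicts lands in different time slots.

5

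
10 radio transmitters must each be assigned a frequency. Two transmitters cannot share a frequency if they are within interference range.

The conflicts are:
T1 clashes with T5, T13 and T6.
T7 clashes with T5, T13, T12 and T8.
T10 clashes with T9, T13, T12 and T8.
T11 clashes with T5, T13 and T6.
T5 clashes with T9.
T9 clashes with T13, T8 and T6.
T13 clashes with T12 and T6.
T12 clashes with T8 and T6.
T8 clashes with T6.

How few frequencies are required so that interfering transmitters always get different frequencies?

3

T9, T8, T6 are mutually in conflict, so at least 3 frequencies are needed.
3 frequencies suffice: frequency 1 → {T5, T13, T8}; frequency 2 → {T7, T10, T6}; frequency 3 → {T1, T11, T9, T12}. Every pair that conflicts lands in different frequencies.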